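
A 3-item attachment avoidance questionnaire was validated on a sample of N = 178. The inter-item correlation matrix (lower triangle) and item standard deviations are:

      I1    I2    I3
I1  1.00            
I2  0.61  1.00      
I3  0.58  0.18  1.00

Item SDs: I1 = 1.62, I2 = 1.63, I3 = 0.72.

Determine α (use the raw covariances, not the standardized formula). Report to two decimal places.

α = 0.69

Σσ²ᵢ = 1.62² + 1.63² + 0.72² = 5.7997
Covariances σ_ij = r_ij · s_i · s_j:
  σ(I1,I2) = 0.61 × 1.62 × 1.63 = 1.6108
  σ(I1,I3) = 0.58 × 1.62 × 0.72 = 0.6765
  σ(I2,I3) = 0.18 × 1.63 × 0.72 = 0.2112
σ²_T = Σσ²ᵢ + 2·Σσ_ij = 5.7997 + 2 × 2.4985 = 10.7967
α = (3/2)·(1 − 5.7997/10.7967) = 0.69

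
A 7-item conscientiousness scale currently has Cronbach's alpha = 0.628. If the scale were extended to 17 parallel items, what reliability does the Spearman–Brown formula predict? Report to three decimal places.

predicted reliability = 0.804

Length factor m = 17/7 = 2.4286
α' = m·α / (1 + (m−1)·α)
   = 17/7 × 0.628 / (1 + (17/7 − 1) × 0.628)
   = 1.5251 / 1.8971 = 0.804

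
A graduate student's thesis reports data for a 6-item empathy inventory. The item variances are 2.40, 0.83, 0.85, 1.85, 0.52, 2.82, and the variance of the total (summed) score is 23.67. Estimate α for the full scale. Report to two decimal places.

α = 0.73

ΣVar(i) = 2.40 + 0.83 + 0.85 + 1.85 + 0.52 + 2.82 = 9.27
α = (k/(k−1))·(1 − ΣVar(i)/Var(T)) = (6/5)·(1 − 9.27/23.67) = 0.73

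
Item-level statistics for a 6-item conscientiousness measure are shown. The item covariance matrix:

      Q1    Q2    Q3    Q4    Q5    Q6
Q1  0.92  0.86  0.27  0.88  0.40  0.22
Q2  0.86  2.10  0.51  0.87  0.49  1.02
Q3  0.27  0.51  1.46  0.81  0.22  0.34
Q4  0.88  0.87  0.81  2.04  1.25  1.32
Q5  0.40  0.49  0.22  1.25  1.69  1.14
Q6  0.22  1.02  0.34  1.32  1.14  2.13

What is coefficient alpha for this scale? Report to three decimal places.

α = 0.807

ΣVar(i) = 0.92 + 2.10 + 1.46 + 2.04 + 1.69 + 2.13 = 10.34
Σ_{i<j} σ_ij = 10.60
σ²_total = 10.34 + 2 × 10.60 = 31.54
α = (k/(k−1))·(1 − ΣVar(i)/σ²_total) = (6/5)·(1 − 10.34/31.54) = 0.807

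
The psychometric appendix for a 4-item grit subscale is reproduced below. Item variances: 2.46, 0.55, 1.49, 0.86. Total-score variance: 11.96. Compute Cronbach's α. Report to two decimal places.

sum of item variances = 2.46 + 0.55 + 1.49 + 0.86 = 5.36
α = (k/(k−1))·(1 − sum of item variances/σ²_T) = (4/3)·(1 − 5.36/11.96) = 0.74

α = 0.74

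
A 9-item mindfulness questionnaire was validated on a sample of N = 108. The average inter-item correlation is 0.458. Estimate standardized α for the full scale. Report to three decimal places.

standardized α = 0.884

Standardized α = k·r̄ / (1 + (k−1)·r̄) = 9 × 0.458 / (1 + 8 × 0.458)
  = 4.1220 / 4.6640 = 0.884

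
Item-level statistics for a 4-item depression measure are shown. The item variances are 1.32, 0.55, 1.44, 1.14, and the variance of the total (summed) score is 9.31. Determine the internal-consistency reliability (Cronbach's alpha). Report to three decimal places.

α = 0.696

sum of item variances = 1.32 + 0.55 + 1.44 + 1.14 = 4.45
α = (k/(k−1))·(1 − sum of item variances/σ²_total) = (4/3)·(1 − 4.45/9.31) = 0.696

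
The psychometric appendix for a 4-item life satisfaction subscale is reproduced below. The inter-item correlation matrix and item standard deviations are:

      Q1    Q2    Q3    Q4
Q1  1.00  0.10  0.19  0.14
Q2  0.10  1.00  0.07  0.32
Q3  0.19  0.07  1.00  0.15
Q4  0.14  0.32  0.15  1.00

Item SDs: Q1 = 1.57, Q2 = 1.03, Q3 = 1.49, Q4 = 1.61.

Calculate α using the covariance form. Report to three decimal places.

Σσ²ᵢ = 1.57² + 1.03² + 1.49² + 1.61² = 8.3380
Covariances σ_ij = r_ij · s_i · s_j:
  σ(Q1,Q2) = 0.10 × 1.57 × 1.03 = 0.1617
  σ(Q1,Q3) = 0.19 × 1.57 × 1.49 = 0.4445
  σ(Q1,Q4) = 0.14 × 1.57 × 1.61 = 0.3539
  σ(Q2,Q3) = 0.07 × 1.03 × 1.49 = 0.1074
  σ(Q2,Q4) = 0.32 × 1.03 × 1.61 = 0.5307
  σ(Q3,Q4) = 0.15 × 1.49 × 1.61 = 0.3598
σ²_T = Σσ²ᵢ + 2·Σσ_ij = 8.3380 + 2 × 1.9580 = 12.2540
α = (4/3)·(1 − 8.3380/12.2540) = 0.426

α = 0.426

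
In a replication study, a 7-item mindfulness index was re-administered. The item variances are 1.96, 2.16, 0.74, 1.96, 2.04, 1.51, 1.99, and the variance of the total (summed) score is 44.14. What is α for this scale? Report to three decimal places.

α = 0.840

Σσ²ᵢ = 1.96 + 2.16 + 0.74 + 1.96 + 2.04 + 1.51 + 1.99 = 12.36
α = (k/(k−1))·(1 − Σσ²ᵢ/total variance) = (7/6)·(1 − 12.36/44.14) = 0.840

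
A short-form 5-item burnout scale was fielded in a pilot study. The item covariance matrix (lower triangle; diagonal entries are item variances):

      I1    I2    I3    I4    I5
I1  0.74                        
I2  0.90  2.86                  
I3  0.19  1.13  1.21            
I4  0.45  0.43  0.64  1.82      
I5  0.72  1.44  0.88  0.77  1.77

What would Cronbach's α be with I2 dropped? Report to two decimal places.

Remaining items: I1, I3, I4, I5 (k = 4).
ΣVar(i) = 0.74 + 1.21 + 1.82 + 1.77 = 5.54
total variance = 5.54 + 2 × 3.65 = 12.84
α (item deleted) = (4/3)·(1 − 5.54/12.84) = 0.76

α = 0.76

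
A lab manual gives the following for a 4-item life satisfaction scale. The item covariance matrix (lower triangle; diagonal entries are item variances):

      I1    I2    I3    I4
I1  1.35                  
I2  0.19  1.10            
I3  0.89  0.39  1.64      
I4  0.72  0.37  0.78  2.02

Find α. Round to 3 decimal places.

ΣVar(i) = 1.35 + 1.10 + 1.64 + 2.02 = 6.11
Sum of off-diagonal covariances = 3.34
σ²_total = 6.11 + 2 × 3.34 = 12.79
α = (k/(k−1))·(1 − ΣVar(i)/σ²_total) = (4/3)·(1 − 6.11/12.79) = 0.696

α = 0.696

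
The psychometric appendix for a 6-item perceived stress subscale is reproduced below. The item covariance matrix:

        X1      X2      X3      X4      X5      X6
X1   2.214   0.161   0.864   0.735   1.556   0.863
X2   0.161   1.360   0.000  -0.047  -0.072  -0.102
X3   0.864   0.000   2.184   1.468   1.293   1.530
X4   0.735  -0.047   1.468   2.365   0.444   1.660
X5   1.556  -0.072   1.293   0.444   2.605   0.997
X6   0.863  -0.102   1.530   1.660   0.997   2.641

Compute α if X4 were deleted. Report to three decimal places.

α = 0.704

Remaining items: X1, X2, X3, X5, X6 (k = 5).
Σσ²ᵢ = 2.214 + 1.360 + 2.184 + 2.605 + 2.641 = 11.004
Var(T) = 11.004 + 2 × 7.090 = 25.184
α (item deleted) = (5/4)·(1 − 11.004/25.184) = 0.704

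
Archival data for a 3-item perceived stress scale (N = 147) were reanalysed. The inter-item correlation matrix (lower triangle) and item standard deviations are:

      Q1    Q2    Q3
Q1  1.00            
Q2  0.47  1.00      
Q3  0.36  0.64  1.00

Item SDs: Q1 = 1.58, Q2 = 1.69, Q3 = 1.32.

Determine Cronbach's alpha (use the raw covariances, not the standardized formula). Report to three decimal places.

α = 0.738

Σσ²ᵢ = 1.58² + 1.69² + 1.32² = 7.0949
Covariances σ_ij = r_ij · s_i · s_j:
  σ(Q1,Q2) = 0.47 × 1.58 × 1.69 = 1.2550
  σ(Q1,Q3) = 0.36 × 1.58 × 1.32 = 0.7508
  σ(Q2,Q3) = 0.64 × 1.69 × 1.32 = 1.4277
σ²_T = Σσ²ᵢ + 2·Σσ_ij = 7.0949 + 2 × 3.4335 = 13.9619
α = (3/2)·(1 − 7.0949/13.9619) = 0.738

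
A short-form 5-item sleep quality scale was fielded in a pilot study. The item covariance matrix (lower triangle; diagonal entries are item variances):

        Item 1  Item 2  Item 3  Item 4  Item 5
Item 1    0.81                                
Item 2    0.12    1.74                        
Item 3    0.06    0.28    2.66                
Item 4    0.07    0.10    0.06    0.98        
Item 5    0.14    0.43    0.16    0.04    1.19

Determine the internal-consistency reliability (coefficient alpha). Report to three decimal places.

α = 0.354

Σσ²ᵢ = 0.81 + 1.74 + 2.66 + 0.98 + 1.19 = 7.38
Sum of off-diagonal covariances = 1.46
total variance = 7.38 + 2 × 1.46 = 10.30
α = (k/(k−1))·(1 − Σσ²ᵢ/total variance) = (5/4)·(1 − 7.38/10.30) = 0.354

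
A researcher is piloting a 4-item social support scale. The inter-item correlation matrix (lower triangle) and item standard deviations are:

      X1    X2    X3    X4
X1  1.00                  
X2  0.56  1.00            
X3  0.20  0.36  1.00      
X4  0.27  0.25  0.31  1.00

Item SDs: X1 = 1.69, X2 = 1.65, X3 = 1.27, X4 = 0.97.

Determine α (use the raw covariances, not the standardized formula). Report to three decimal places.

Σσ²ᵢ = 1.69² + 1.65² + 1.27² + 0.97² = 8.1324
Covariances σ_ij = r_ij · s_i · s_j:
  σ(X1,X2) = 0.56 × 1.69 × 1.65 = 1.5616
  σ(X1,X3) = 0.20 × 1.69 × 1.27 = 0.4293
  σ(X1,X4) = 0.27 × 1.69 × 0.97 = 0.4426
  σ(X2,X3) = 0.36 × 1.65 × 1.27 = 0.7544
  σ(X2,X4) = 0.25 × 1.65 × 0.97 = 0.4001
  σ(X3,X4) = 0.31 × 1.27 × 0.97 = 0.3819
σ²_T = Σσ²ᵢ + 2·Σσ_ij = 8.1324 + 2 × 3.9699 = 16.0722
α = (4/3)·(1 − 8.1324/16.0722) = 0.659

α = 0.659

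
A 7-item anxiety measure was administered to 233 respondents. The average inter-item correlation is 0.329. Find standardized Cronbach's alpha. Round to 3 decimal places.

α = 0.774

Standardized α = k·r̄ / (1 + (k−1)·r̄) = 7 × 0.329 / (1 + 6 × 0.329)
  = 2.3030 / 2.9740 = 0.774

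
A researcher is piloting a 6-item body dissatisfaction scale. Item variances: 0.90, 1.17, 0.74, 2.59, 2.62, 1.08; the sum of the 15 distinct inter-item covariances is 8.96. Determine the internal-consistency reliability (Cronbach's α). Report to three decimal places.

α = 0.796

Σσ²ᵢ = 0.90 + 1.17 + 0.74 + 2.59 + 2.62 + 1.08 = 9.10
Sum of distinct covariances = 8.96
σ²_T = Σσ²ᵢ + 2·Σcov = 9.10 + 2 × 8.96 = 27.02
α = (6/5)·(1 − 9.10/27.02) = 0.796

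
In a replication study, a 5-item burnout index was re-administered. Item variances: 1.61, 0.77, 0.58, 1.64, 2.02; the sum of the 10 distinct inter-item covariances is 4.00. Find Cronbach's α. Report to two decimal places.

α = 0.68

sum of item variances = 1.61 + 0.77 + 0.58 + 1.64 + 2.02 = 6.62
Sum of distinct covariances = 4.00
σ²_T = sum of item variances + 2·Σcov = 6.62 + 2 × 4.00 = 14.62
α = (5/4)·(1 − 6.62/14.62) = 0.68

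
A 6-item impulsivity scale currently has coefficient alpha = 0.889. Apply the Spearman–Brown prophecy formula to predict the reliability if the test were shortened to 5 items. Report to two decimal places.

predicted reliability = 0.87

Length factor m = 5/6 = 0.8333
α' = m·α / (1 − (1−m)·α)
   = 5/6 × 0.889 / (1 − (1 − 5/6) × 0.889)
   = 0.7408 / 0.8518 = 0.87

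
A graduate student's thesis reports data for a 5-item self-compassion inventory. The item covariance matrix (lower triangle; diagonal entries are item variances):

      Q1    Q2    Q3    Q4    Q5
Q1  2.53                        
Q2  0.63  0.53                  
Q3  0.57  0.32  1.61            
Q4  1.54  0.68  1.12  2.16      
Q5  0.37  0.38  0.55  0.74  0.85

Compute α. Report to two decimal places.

α = 0.80

ΣVar(i) = 2.53 + 0.53 + 1.61 + 2.16 + 0.85 = 7.68
Σ_{i<j} σ_ij = 6.90
σ²_total = 7.68 + 2 × 6.90 = 21.48
α = (k/(k−1))·(1 − ΣVar(i)/σ²_total) = (5/4)·(1 − 7.68/21.48) = 0.80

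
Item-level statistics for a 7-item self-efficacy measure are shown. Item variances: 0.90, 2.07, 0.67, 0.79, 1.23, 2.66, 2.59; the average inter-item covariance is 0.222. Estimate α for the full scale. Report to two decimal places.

α = 0.54

Σσᵢ² = 0.90 + 2.07 + 0.67 + 0.79 + 1.23 + 2.66 + 2.59 = 10.91
Sum of the 21 distinct covariances = 21 × 0.222 = 4.662
σ²_T = Σσᵢ² + 2·Σcov = 10.91 + 2 × 4.662 = 20.234
α = (7/6)·(1 − 10.91/20.234) = 0.54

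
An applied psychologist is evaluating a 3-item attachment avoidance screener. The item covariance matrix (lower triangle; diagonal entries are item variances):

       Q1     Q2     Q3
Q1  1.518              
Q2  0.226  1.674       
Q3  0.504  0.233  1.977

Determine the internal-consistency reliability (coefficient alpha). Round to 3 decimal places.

coefficient alpha = 0.407

ΣVar(i) = 1.518 + 1.674 + 1.977 = 5.169
Sum of the distinct covariances = 0.963
σ²_total = 5.169 + 2 × 0.963 = 7.095
α = (k/(k−1))·(1 − ΣVar(i)/σ²_total) = (3/2)·(1 − 5.169/7.095) = 0.407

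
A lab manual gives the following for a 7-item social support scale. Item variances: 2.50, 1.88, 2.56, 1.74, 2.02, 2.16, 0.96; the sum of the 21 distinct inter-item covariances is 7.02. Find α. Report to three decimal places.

α = 0.588

Σσᵢ² = 2.50 + 1.88 + 2.56 + 1.74 + 2.02 + 2.16 + 0.96 = 13.82
Sum of distinct covariances = 7.02
total variance = Σσᵢ² + 2·Σcov = 13.82 + 2 × 7.02 = 27.86
α = (7/6)·(1 − 13.82/27.86) = 0.588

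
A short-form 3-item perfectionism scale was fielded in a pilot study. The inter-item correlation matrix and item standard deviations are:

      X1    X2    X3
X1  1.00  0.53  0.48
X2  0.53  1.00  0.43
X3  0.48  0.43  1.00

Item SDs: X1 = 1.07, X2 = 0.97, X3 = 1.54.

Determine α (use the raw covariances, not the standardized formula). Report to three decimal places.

α = 0.706

Σσ²ᵢ = 1.07² + 0.97² + 1.54² = 4.4574
Covariances σ_ij = r_ij · s_i · s_j:
  σ(X1,X2) = 0.53 × 1.07 × 0.97 = 0.5501
  σ(X1,X3) = 0.48 × 1.07 × 1.54 = 0.7909
  σ(X2,X3) = 0.43 × 0.97 × 1.54 = 0.6423
σ²_T = Σσ²ᵢ + 2·Σσ_ij = 4.4574 + 2 × 1.9833 = 8.4240
α = (3/2)·(1 − 4.4574/8.4240) = 0.706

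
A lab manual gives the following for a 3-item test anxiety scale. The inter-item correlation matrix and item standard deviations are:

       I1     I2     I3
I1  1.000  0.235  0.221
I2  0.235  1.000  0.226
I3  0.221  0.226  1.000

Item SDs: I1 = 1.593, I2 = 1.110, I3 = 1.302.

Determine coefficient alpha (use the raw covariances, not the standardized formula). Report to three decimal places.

Σσ²ᵢ = 1.593² + 1.110² + 1.302² = 5.4650
Covariances σ_ij = r_ij · s_i · s_j:
  σ(I1,I2) = 0.235 × 1.593 × 1.110 = 0.4155
  σ(I1,I3) = 0.221 × 1.593 × 1.302 = 0.4584
  σ(I2,I3) = 0.226 × 1.110 × 1.302 = 0.3266
σ²_T = Σσ²ᵢ + 2·Σσ_ij = 5.4650 + 2 × 1.2005 = 7.8660
α = (3/2)·(1 − 5.4650/7.8660) = 0.458

α = 0.458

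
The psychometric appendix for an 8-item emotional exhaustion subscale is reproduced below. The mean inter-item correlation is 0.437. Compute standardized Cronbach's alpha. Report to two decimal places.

Standardized α = k·r̄ / (1 + (k−1)·r̄) = 8 × 0.437 / (1 + 7 × 0.437)
  = 3.4960 / 4.0590 = 0.86

α = 0.86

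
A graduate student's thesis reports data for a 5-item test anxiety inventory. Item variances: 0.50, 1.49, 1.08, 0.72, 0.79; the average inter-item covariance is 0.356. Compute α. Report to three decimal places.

ΣVar(i) = 0.50 + 1.49 + 1.08 + 0.72 + 0.79 = 4.58
Sum of the 10 distinct covariances = 10 × 0.356 = 3.560
σ²_total = ΣVar(i) + 2·Σcov = 4.58 + 2 × 3.560 = 11.700
α = (5/4)·(1 − 4.58/11.700) = 0.761

α = 0.761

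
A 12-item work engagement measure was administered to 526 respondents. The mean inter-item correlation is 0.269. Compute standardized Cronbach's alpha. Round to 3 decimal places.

Standardized α = k·r̄ / (1 + (k−1)·r̄) = 12 × 0.269 / (1 + 11 × 0.269)
  = 3.2280 / 3.9590 = 0.815

standardized Cronbach's alpha = 0.815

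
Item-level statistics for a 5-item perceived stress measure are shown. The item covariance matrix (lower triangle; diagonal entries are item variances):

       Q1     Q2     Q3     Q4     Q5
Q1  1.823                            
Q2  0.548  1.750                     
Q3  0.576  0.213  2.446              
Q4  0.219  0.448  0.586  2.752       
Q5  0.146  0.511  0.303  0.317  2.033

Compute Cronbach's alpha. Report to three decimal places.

ΣVar(i) = 1.823 + 1.750 + 2.446 + 2.752 + 2.033 = 10.804
Σ_{i<j} σ_ij = 3.867
Var(T) = 10.804 + 2 × 3.867 = 18.538
α = (k/(k−1))·(1 − ΣVar(i)/Var(T)) = (5/4)·(1 − 10.804/18.538) = 0.521

α = 0.521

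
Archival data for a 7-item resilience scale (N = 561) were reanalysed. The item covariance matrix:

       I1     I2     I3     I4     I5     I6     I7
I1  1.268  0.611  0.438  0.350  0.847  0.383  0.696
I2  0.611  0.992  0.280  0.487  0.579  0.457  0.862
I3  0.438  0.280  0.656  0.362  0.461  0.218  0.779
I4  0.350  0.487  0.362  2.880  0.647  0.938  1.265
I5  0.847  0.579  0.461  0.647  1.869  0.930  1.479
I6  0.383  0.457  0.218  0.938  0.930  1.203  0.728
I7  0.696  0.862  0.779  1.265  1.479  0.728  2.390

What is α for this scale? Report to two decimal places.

Σσ²ᵢ = 1.268 + 0.992 + 0.656 + 2.880 + 1.869 + 1.203 + 2.390 = 11.258
Sum of the distinct covariances = 13.797
σ²_total = 11.258 + 2 × 13.797 = 38.852
α = (k/(k−1))·(1 − Σσ²ᵢ/σ²_total) = (7/6)·(1 − 11.258/38.852) = 0.83

α = 0.83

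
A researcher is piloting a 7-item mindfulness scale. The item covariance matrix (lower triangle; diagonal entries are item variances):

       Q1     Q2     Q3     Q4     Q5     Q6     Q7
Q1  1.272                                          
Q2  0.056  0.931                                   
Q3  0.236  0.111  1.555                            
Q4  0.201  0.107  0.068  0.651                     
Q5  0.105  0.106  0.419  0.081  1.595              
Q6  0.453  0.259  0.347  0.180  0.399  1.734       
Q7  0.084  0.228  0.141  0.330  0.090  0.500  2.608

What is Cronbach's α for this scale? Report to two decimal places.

α = 0.54

sum of item variances = 1.272 + 0.931 + 1.555 + 0.651 + 1.595 + 1.734 + 2.608 = 10.346
Σ_{i<j} σ_ij = 4.501
total variance = 10.346 + 2 × 4.501 = 19.348
α = (k/(k−1))·(1 − sum of item variances/total variance) = (7/6)·(1 − 10.346/19.348) = 0.54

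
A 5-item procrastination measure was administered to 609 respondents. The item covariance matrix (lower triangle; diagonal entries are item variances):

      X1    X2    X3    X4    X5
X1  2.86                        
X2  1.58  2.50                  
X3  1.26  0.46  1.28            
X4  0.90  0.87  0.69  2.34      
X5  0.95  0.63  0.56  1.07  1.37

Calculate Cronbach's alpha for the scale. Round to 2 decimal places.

α = 0.79

sum of item variances = 2.86 + 2.50 + 1.28 + 2.34 + 1.37 = 10.35
Sum of the distinct covariances = 8.97
σ²_T = 10.35 + 2 × 8.97 = 28.29
α = (k/(k−1))·(1 − sum of item variances/σ²_T) = (5/4)·(1 − 10.35/28.29) = 0.79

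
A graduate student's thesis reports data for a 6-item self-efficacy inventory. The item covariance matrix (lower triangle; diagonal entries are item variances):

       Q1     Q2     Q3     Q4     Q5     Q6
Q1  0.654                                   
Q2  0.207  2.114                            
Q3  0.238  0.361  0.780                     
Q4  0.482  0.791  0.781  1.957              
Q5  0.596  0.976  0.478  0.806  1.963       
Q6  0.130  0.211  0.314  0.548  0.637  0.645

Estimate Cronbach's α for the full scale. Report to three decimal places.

α = 0.781

sum of item variances = 0.654 + 2.114 + 0.780 + 1.957 + 1.963 + 0.645 = 8.113
Sum of off-diagonal covariances = 7.556
total variance = 8.113 + 2 × 7.556 = 23.225
α = (k/(k−1))·(1 − sum of item variances/total variance) = (6/5)·(1 − 8.113/23.225) = 0.781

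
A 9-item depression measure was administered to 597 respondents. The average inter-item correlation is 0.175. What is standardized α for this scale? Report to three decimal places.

standardized α = 0.656

Standardized α = k·r̄ / (1 + (k−1)·r̄) = 9 × 0.175 / (1 + 8 × 0.175)
  = 1.5750 / 2.4000 = 0.656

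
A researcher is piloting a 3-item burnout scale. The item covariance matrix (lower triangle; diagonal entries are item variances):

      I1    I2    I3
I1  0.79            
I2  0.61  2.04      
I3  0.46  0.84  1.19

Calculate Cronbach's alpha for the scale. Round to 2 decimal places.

α = 0.73

Σσ²ᵢ = 0.79 + 2.04 + 1.19 = 4.02
Sum of the distinct covariances = 1.91
σ²_total = 4.02 + 2 × 1.91 = 7.84
α = (k/(k−1))·(1 − Σσ²ᵢ/σ²_total) = (3/2)·(1 − 4.02/7.84) = 0.73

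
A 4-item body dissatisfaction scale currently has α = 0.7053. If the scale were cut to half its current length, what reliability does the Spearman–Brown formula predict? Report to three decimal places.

predicted reliability = 0.545

Length factor m = 1/2
α' = m·α / (1 − (1−m)·α)
   = 1/2 × 0.7053 / (1 − (1 − 1/2) × 0.7053)
   = 0.3527 / 0.6473 = 0.545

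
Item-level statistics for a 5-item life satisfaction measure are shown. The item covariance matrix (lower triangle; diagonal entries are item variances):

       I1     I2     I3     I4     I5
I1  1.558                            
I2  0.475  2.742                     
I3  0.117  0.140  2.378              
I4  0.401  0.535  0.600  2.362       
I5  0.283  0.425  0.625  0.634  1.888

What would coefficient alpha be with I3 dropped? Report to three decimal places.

coefficient alpha = 0.522

Remaining items: I1, I2, I4, I5 (k = 4).
Σσ²ᵢ = 1.558 + 2.742 + 2.362 + 1.888 = 8.550
σ²_T = 8.550 + 2 × 2.753 = 14.056
α (item deleted) = (4/3)·(1 − 8.550/14.056) = 0.522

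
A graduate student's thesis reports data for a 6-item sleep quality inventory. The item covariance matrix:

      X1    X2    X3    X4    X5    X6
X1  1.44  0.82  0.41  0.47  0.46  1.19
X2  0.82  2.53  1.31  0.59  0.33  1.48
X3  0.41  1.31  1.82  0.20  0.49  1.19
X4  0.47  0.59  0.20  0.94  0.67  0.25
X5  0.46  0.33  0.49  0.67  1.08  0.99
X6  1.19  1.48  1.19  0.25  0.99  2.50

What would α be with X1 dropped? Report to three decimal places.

α = 0.786

Remaining items: X2, X3, X4, X5, X6 (k = 5).
Σσᵢ² = 2.53 + 1.82 + 0.94 + 1.08 + 2.50 = 8.87
Var(T) = 8.87 + 2 × 7.50 = 23.87
α (item deleted) = (5/4)·(1 − 8.87/23.87) = 0.786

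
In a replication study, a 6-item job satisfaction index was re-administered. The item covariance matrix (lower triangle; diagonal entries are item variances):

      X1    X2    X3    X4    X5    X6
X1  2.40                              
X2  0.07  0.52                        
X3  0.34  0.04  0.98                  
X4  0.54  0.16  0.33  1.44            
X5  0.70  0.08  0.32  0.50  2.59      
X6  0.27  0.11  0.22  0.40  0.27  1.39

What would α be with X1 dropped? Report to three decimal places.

α = 0.516

Remaining items: X2, X3, X4, X5, X6 (k = 5).
Σσ²ᵢ = 0.52 + 0.98 + 1.44 + 2.59 + 1.39 = 6.92
σ²_total = 6.92 + 2 × 2.43 = 11.78
α (item deleted) = (5/4)·(1 − 6.92/11.78) = 0.516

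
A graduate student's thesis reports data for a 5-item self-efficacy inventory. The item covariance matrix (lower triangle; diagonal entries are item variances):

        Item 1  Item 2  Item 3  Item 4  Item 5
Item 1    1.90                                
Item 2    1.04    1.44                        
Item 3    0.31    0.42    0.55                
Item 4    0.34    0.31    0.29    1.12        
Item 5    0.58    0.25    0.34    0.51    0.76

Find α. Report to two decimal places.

Σσᵢ² = 1.90 + 1.44 + 0.55 + 1.12 + 0.76 = 5.77
Sum of off-diagonal covariances = 4.39
Var(T) = 5.77 + 2 × 4.39 = 14.55
α = (k/(k−1))·(1 − Σσᵢ²/Var(T)) = (5/4)·(1 − 5.77/14.55) = 0.75

α = 0.75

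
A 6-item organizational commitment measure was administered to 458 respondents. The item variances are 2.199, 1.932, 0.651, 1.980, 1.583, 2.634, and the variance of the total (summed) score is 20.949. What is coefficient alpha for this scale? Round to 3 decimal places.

sum of item variances = 2.199 + 1.932 + 0.651 + 1.980 + 1.583 + 2.634 = 10.979
α = (k/(k−1))·(1 − sum of item variances/σ²_T) = (6/5)·(1 − 10.979/20.949) = 0.571

coefficient alpha = 0.571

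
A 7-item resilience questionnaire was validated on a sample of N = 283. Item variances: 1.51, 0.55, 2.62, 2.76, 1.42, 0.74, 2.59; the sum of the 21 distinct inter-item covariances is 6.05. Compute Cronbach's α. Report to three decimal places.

α = 0.581

ΣVar(i) = 1.51 + 0.55 + 2.62 + 2.76 + 1.42 + 0.74 + 2.59 = 12.19
Sum of distinct covariances = 6.05
σ²_T = ΣVar(i) + 2·Σcov = 12.19 + 2 × 6.05 = 24.29
α = (7/6)·(1 − 12.19/24.29) = 0.581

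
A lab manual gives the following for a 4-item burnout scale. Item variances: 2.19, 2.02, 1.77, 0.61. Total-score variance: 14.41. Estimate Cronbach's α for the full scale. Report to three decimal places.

Cronbach's α = 0.724

Σσ²ᵢ = 2.19 + 2.02 + 1.77 + 0.61 = 6.59
α = (k/(k−1))·(1 − Σσ²ᵢ/total variance) = (4/3)·(1 − 6.59/14.41) = 0.724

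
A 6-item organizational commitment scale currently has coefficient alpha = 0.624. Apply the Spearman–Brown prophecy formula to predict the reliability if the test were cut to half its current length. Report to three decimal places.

predicted reliability = 0.453

Length factor m = 1/2
α' = m·α / (1 − (1−m)·α)
   = 1/2 × 0.624 / (1 − (1 − 1/2) × 0.624)
   = 0.3120 / 0.6880 = 0.453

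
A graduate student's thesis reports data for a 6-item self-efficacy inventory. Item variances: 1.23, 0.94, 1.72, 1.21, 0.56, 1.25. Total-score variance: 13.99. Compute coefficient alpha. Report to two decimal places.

ΣVar(i) = 1.23 + 0.94 + 1.72 + 1.21 + 0.56 + 1.25 = 6.91
α = (k/(k−1))·(1 − ΣVar(i)/σ²_total) = (6/5)·(1 − 6.91/13.99) = 0.61

α = 0.61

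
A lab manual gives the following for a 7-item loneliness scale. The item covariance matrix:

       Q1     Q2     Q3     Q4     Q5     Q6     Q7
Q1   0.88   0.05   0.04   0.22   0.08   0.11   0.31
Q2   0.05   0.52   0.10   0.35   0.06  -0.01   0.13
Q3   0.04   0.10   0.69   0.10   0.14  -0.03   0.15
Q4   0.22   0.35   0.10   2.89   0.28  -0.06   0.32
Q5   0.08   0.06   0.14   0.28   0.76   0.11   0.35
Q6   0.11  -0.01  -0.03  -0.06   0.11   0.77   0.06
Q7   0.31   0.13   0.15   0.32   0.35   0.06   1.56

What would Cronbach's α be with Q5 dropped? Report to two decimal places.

Remaining items: Q1, Q2, Q3, Q4, Q6, Q7 (k = 6).
sum of item variances = 0.88 + 0.52 + 0.69 + 2.89 + 0.77 + 1.56 = 7.31
Var(T) = 7.31 + 2 × 1.84 = 10.99
α (item deleted) = (6/5)·(1 − 7.31/10.99) = 0.40

α = 0.40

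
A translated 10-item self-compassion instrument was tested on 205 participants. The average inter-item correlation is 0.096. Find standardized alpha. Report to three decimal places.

α = 0.515

Standardized α = k·r̄ / (1 + (k−1)·r̄) = 10 × 0.096 / (1 + 9 × 0.096)
  = 0.9600 / 1.8640 = 0.515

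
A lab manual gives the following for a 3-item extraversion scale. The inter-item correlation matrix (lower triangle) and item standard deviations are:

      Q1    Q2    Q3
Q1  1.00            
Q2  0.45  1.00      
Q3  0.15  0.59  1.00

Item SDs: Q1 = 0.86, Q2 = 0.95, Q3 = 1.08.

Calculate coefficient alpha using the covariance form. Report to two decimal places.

coefficient alpha = 0.66

Σσ²ᵢ = 0.86² + 0.95² + 1.08² = 2.8085
Covariances σ_ij = r_ij · s_i · s_j:
  σ(Q1,Q2) = 0.45 × 0.86 × 0.95 = 0.3676
  σ(Q1,Q3) = 0.15 × 0.86 × 1.08 = 0.1393
  σ(Q2,Q3) = 0.59 × 0.95 × 1.08 = 0.6053
σ²_T = Σσ²ᵢ + 2·Σσ_ij = 2.8085 + 2 × 1.1122 = 5.0329
α = (3/2)·(1 − 2.8085/5.0329) = 0.66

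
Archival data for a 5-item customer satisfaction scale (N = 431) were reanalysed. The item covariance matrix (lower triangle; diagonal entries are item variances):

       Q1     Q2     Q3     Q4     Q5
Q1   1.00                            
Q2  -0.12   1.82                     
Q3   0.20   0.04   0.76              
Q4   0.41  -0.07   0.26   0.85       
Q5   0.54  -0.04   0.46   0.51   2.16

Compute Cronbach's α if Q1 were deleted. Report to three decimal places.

Cronbach's α = 0.391

Remaining items: Q2, Q3, Q4, Q5 (k = 4).
ΣVar(i) = 1.82 + 0.76 + 0.85 + 2.16 = 5.59
σ²_total = 5.59 + 2 × 1.16 = 7.91
α (item deleted) = (4/3)·(1 − 5.59/7.91) = 0.391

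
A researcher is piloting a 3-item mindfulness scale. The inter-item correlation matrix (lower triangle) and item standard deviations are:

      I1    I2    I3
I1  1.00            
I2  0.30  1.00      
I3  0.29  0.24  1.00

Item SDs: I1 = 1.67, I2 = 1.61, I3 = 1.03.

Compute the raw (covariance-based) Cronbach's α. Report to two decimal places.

Σσ²ᵢ = 1.67² + 1.61² + 1.03² = 6.4419
Covariances σ_ij = r_ij · s_i · s_j:
  σ(I1,I2) = 0.30 × 1.67 × 1.61 = 0.8066
  σ(I1,I3) = 0.29 × 1.67 × 1.03 = 0.4988
  σ(I2,I3) = 0.24 × 1.61 × 1.03 = 0.3980
σ²_T = Σσ²ᵢ + 2·Σσ_ij = 6.4419 + 2 × 1.7034 = 9.8487
α = (3/2)·(1 − 6.4419/9.8487) = 0.52

α = 0.52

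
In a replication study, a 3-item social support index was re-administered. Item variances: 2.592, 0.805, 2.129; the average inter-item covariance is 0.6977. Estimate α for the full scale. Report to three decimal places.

ΣVar(i) = 2.592 + 0.805 + 2.129 = 5.526
Sum of the 3 distinct covariances = 3 × 0.6977 = 2.0931
σ²_total = ΣVar(i) + 2·Σcov = 5.526 + 2 × 2.0931 = 9.7122
α = (3/2)·(1 − 5.526/9.7122) = 0.647

α = 0.647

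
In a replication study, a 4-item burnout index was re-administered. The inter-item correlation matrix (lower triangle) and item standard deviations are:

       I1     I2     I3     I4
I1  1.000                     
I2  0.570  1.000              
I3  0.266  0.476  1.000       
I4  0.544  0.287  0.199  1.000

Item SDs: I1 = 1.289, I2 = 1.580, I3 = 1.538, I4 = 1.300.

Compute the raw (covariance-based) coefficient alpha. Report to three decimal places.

Σσ²ᵢ = 1.289² + 1.580² + 1.538² + 1.300² = 8.2134
Covariances σ_ij = r_ij · s_i · s_j:
  σ(I1,I2) = 0.570 × 1.289 × 1.580 = 1.1609
  σ(I1,I3) = 0.266 × 1.289 × 1.538 = 0.5273
  σ(I1,I4) = 0.544 × 1.289 × 1.300 = 0.9116
  σ(I2,I3) = 0.476 × 1.580 × 1.538 = 1.1567
  σ(I2,I4) = 0.287 × 1.580 × 1.300 = 0.5895
  σ(I3,I4) = 0.199 × 1.538 × 1.300 = 0.3979
σ²_T = Σσ²ᵢ + 2·Σσ_ij = 8.2134 + 2 × 4.7439 = 17.7012
α = (4/3)·(1 − 8.2134/17.7012) = 0.715

coefficient alpha = 0.715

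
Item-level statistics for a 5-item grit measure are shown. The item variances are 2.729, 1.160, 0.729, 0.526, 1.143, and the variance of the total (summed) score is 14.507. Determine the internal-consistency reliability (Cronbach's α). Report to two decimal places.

Cronbach's α = 0.71

Σσᵢ² = 2.729 + 1.160 + 0.729 + 0.526 + 1.143 = 6.287
α = (k/(k−1))·(1 − Σσᵢ²/σ²_total) = (5/4)·(1 − 6.287/14.507) = 0.71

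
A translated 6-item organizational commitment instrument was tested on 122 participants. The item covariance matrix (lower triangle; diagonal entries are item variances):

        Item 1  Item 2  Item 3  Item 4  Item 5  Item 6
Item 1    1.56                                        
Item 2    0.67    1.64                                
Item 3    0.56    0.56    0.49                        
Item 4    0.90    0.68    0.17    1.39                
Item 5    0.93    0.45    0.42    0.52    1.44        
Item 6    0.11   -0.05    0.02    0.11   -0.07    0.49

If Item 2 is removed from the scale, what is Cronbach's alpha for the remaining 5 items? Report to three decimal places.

α = 0.722

Remaining items: Item 1, Item 3, Item 4, Item 5, Item 6 (k = 5).
ΣVar(i) = 1.56 + 0.49 + 1.39 + 1.44 + 0.49 = 5.37
Var(T) = 5.37 + 2 × 3.67 = 12.71
α (item deleted) = (5/4)·(1 − 5.37/12.71) = 0.722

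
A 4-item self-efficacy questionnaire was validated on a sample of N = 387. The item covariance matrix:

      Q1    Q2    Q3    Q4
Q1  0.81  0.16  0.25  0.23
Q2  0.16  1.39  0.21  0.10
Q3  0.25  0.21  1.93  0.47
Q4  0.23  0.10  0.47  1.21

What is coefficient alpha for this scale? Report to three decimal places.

coefficient alpha = 0.463

ΣVar(i) = 0.81 + 1.39 + 1.93 + 1.21 = 5.34
Sum of off-diagonal covariances = 1.42
σ²_total = 5.34 + 2 × 1.42 = 8.18
α = (k/(k−1))·(1 − ΣVar(i)/σ²_total) = (4/3)·(1 − 5.34/8.18) = 0.463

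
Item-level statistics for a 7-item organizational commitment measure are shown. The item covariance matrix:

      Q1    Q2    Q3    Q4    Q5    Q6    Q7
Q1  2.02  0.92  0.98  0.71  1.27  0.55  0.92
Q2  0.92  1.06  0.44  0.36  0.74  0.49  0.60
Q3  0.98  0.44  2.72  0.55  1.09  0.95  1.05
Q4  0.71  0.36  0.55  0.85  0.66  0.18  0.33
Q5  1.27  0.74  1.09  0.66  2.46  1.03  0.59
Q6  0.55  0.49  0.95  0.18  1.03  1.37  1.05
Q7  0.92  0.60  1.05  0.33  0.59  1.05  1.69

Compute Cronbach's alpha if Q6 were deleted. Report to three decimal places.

Remaining items: Q1, Q2, Q3, Q4, Q5, Q7 (k = 6).
Σσᵢ² = 2.02 + 1.06 + 2.72 + 0.85 + 2.46 + 1.69 = 10.80
σ²_total = 10.80 + 2 × 11.21 = 33.22
α (item deleted) = (6/5)·(1 − 10.80/33.22) = 0.810

α = 0.810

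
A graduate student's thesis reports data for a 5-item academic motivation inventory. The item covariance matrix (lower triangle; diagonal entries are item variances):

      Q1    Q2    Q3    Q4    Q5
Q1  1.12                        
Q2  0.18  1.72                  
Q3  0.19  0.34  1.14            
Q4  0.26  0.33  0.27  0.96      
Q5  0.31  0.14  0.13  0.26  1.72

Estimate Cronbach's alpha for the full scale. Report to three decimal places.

α = 0.525

sum of item variances = 1.12 + 1.72 + 1.14 + 0.96 + 1.72 = 6.66
Sum of the distinct covariances = 2.41
total variance = 6.66 + 2 × 2.41 = 11.48
α = (k/(k−1))·(1 − sum of item variances/total variance) = (5/4)·(1 − 6.66/11.48) = 0.525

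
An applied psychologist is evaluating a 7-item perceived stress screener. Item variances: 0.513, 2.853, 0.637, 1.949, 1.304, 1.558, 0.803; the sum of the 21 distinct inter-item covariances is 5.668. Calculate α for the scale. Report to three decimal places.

ΣVar(i) = 0.513 + 2.853 + 0.637 + 1.949 + 1.304 + 1.558 + 0.803 = 9.617
Sum of distinct covariances = 5.668
σ²_T = ΣVar(i) + 2·Σcov = 9.617 + 2 × 5.668 = 20.953
α = (7/6)·(1 − 9.617/20.953) = 0.631

α = 0.631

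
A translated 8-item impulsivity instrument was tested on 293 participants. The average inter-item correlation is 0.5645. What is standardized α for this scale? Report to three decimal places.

Standardized α = k·r̄ / (1 + (k−1)·r̄) = 8 × 0.5645 / (1 + 7 × 0.5645)
  = 4.5160 / 4.9515 = 0.912

α = 0.912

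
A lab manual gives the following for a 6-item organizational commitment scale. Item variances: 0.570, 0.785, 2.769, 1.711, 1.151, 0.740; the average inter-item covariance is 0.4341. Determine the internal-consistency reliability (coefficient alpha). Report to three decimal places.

ΣVar(i) = 0.570 + 0.785 + 2.769 + 1.711 + 1.151 + 0.740 = 7.726
Sum of the 15 distinct covariances = 15 × 0.4341 = 6.5115
Var(T) = ΣVar(i) + 2·Σcov = 7.726 + 2 × 6.5115 = 20.7490
α = (6/5)·(1 − 7.726/20.7490) = 0.753

α = 0.753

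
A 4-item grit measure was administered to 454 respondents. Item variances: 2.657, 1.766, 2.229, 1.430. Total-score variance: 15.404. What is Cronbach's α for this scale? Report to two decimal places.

α = 0.63

ΣVar(i) = 2.657 + 1.766 + 2.229 + 1.430 = 8.082
α = (k/(k−1))·(1 − ΣVar(i)/σ²_total) = (4/3)·(1 − 8.082/15.404) = 0.63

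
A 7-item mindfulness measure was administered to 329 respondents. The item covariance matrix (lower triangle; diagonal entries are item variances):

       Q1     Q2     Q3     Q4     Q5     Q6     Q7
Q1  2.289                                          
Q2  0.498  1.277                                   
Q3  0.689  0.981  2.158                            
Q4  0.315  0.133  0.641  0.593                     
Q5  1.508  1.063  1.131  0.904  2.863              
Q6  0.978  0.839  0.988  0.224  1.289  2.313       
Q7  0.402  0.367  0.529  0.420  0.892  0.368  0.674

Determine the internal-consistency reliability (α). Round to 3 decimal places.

sum of item variances = 2.289 + 1.277 + 2.158 + 0.593 + 2.863 + 2.313 + 0.674 = 12.167
Sum of the distinct covariances = 15.159
total variance = 12.167 + 2 × 15.159 = 42.485
α = (k/(k−1))·(1 − sum of item variances/total variance) = (7/6)·(1 − 12.167/42.485) = 0.833

α = 0.833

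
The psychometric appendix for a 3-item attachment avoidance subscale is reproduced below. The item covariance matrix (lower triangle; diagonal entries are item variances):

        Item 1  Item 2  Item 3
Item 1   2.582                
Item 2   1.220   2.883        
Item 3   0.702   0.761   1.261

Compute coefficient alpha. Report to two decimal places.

ΣVar(i) = 2.582 + 2.883 + 1.261 = 6.726
Σ_{i<j} σ_ij = 2.683
σ²_total = 6.726 + 2 × 2.683 = 12.092
α = (k/(k−1))·(1 − ΣVar(i)/σ²_total) = (3/2)·(1 − 6.726/12.092) = 0.67

coefficient alpha = 0.67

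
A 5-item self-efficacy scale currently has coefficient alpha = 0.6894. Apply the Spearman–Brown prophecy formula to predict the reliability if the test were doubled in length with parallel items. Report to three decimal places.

Length factor m = 2
α' = m·α / (1 + (m−1)·α)
   = 2 × 0.6894 / (1 + (2 − 1) × 0.6894)
   = 1.3788 / 1.6894 = 0.816

predicted reliability = 0.816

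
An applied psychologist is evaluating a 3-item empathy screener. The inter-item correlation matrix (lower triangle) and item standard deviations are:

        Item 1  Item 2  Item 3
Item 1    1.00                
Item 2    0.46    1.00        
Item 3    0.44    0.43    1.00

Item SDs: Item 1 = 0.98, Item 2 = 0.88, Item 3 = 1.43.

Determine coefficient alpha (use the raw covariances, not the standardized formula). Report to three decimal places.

Σσ²ᵢ = 0.98² + 0.88² + 1.43² = 3.7797
Covariances σ_ij = r_ij · s_i · s_j:
  σ(Item 1,Item 2) = 0.46 × 0.98 × 0.88 = 0.3967
  σ(Item 1,Item 3) = 0.44 × 0.98 × 1.43 = 0.6166
  σ(Item 2,Item 3) = 0.43 × 0.88 × 1.43 = 0.5411
σ²_T = Σσ²ᵢ + 2·Σσ_ij = 3.7797 + 2 × 1.5544 = 6.8885
α = (3/2)·(1 − 3.7797/6.8885) = 0.677

coefficient alpha = 0.677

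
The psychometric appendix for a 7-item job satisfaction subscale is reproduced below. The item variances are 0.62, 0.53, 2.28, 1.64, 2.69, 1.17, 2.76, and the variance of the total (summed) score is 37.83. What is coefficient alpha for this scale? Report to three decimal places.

Σσ²ᵢ = 0.62 + 0.53 + 2.28 + 1.64 + 2.69 + 1.17 + 2.76 = 11.69
α = (k/(k−1))·(1 − Σσ²ᵢ/Var(T)) = (7/6)·(1 − 11.69/37.83) = 0.806

coefficient alpha = 0.806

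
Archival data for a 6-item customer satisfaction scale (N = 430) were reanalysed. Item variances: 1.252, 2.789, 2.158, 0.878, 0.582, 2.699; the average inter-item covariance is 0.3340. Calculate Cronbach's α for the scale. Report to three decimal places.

sum of item variances = 1.252 + 2.789 + 2.158 + 0.878 + 0.582 + 2.699 = 10.358
Sum of the 15 distinct covariances = 15 × 0.3340 = 5.0100
σ²_total = sum of item variances + 2·Σcov = 10.358 + 2 × 5.0100 = 20.3780
α = (6/5)·(1 − 10.358/20.3780) = 0.590

Cronbach's α = 0.590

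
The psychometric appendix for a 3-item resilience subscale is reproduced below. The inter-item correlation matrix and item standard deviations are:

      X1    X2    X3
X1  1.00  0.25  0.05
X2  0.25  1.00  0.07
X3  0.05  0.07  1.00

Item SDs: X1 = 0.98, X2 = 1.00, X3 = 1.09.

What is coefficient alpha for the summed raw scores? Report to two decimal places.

coefficient alpha = 0.29

Σσ²ᵢ = 0.98² + 1.00² + 1.09² = 3.1485
Covariances σ_ij = r_ij · s_i · s_j:
  σ(X1,X2) = 0.25 × 0.98 × 1.00 = 0.2450
  σ(X1,X3) = 0.05 × 0.98 × 1.09 = 0.0534
  σ(X2,X3) = 0.07 × 1.00 × 1.09 = 0.0763
σ²_T = Σσ²ᵢ + 2·Σσ_ij = 3.1485 + 2 × 0.3747 = 3.8979
α = (3/2)·(1 − 3.1485/3.8979) = 0.29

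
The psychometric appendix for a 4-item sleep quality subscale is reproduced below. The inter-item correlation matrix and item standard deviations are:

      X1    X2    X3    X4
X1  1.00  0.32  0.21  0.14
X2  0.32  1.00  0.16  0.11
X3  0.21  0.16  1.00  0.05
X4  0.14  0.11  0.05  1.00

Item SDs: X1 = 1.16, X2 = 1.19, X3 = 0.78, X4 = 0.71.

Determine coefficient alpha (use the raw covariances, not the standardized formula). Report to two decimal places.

α = 0.46

Σσ²ᵢ = 1.16² + 1.19² + 0.78² + 0.71² = 3.8742
Covariances σ_ij = r_ij · s_i · s_j:
  σ(X1,X2) = 0.32 × 1.16 × 1.19 = 0.4417
  σ(X1,X3) = 0.21 × 1.16 × 0.78 = 0.1900
  σ(X1,X4) = 0.14 × 1.16 × 0.71 = 0.1153
  σ(X2,X3) = 0.16 × 1.19 × 0.78 = 0.1485
  σ(X2,X4) = 0.11 × 1.19 × 0.71 = 0.0929
  σ(X3,X4) = 0.05 × 0.78 × 0.71 = 0.0277
σ²_T = Σσ²ᵢ + 2·Σσ_ij = 3.8742 + 2 × 1.0161 = 5.9064
α = (4/3)·(1 − 3.8742/5.9064) = 0.46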